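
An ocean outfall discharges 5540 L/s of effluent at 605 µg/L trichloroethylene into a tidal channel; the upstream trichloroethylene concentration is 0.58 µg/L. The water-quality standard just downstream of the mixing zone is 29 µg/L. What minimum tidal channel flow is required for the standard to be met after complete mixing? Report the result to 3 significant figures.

112000 L/s

Set C_mix = 29: (Q·0.5800 + 5540·605.0) / (Q + 5540) = 29
→ Q = 5540·(605.0 − 29)/(29 − 0.5800) = 112300 L/s.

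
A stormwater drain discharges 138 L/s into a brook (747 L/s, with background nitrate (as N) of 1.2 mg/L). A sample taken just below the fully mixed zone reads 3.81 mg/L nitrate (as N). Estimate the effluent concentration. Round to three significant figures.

Mass balance: 747.0·1.200 + 138.0·Cₑ = 885.0·3.810
→ Cₑ = (885.0·3.810 − 747.0·1.200) / 138.0 = 17.94 mg/L.

17.9 mg/L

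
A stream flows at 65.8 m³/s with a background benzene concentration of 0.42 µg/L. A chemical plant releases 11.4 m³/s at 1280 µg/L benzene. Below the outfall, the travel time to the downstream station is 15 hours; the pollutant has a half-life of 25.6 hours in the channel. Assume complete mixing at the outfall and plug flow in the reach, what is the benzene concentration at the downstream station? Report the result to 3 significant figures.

After mixing, C = (65.80·0.4200 + 11.40·1280) / 77.20 = 14620/77.20 = 189.4 µg/L.
Half-life 25.6 h → k = ln 2 / 25.6 = 0.02708 h⁻¹ = 0.6498 d⁻¹.
After decay, C = 189.4 × e^(−kt) = 189.4 × 0.6662 = 126.2 µg/L.

126 µg/L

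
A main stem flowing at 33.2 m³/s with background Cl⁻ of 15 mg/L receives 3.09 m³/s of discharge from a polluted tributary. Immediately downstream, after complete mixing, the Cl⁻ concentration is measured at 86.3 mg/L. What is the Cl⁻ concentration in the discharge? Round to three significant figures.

852 mg/L

Mass balance: 33.20·15.00 + 3.090·Cₑ = 36.29·86.30
→ Cₑ = (36.29·86.30 − 33.20·15.00) / 3.090 = 852.4 mg/L.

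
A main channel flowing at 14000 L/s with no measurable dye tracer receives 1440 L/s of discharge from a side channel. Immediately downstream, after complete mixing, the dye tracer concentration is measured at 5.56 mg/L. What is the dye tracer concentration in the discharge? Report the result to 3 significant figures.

59.6 mg/L

Mass balance: 14000·0 + 1440·Cₑ = 15440·5.560
→ Cₑ = (15440·5.560 − 14000·0) / 1440 = 59.62 mg/L.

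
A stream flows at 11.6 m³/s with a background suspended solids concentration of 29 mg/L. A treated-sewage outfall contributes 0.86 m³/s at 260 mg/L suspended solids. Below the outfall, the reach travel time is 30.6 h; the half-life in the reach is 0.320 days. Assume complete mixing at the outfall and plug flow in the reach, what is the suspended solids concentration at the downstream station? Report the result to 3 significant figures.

Conservation of mass: C = (11.60·29.00 + 0.8600·260.0) / 12.46 = 560.0/12.46 = 44.94 mg/L.
Half-life 0.320 d → k = ln 2 / 0.320 = 2.166 d⁻¹.
After decay, C = 44.94 × e^(−kt) = 44.94 × 0.06318 = 2.840 mg/L.

2.84 mg/L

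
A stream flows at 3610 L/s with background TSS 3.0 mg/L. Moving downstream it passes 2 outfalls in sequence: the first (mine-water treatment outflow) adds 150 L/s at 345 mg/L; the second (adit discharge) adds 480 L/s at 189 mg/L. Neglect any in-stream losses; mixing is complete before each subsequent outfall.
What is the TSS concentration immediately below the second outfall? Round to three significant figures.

36.2 mg/L

After outfall 1: Q = 3610 + 150.0 = 3760 L/s; C = (3610·3.000 + 150.0·345.0)/3760 = 16.64 mg/L.
After outfall 2: Q = 3760 + 480.0 = 4240 L/s; C = (3760·16.64 + 480.0·189.0)/4240 = 36.16 mg/L.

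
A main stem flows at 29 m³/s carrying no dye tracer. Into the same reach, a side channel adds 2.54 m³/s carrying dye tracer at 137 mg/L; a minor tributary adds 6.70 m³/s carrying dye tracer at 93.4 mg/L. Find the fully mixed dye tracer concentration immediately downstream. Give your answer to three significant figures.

After mixing, C = (29.00·0 + 2.540·137.0 + 6.700·93.40) / 38.24 = 973.8/38.24 = 25.46 mg/L.

25.5 mg/L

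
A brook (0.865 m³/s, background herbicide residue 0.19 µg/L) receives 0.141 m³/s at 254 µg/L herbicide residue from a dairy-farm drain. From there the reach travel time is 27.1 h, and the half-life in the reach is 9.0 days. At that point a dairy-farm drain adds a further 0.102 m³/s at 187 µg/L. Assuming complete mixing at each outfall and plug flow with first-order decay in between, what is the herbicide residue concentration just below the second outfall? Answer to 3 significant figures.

Conservation of mass: C = (0.8650·0.1900 + 0.1410·254.0) / 1.006 = 35.98/1.006 = 35.76 µg/L; combined flow 1.006 m³/s.
Half-life 9.0 d → k = ln 2 / 9.0 = 0.07702 d⁻¹.
First-order decay: C = 35.76·exp(−k·t) = 35.76·0.9167 = 32.78 µg/L.
At the second outfall, C = (1.006·32.78 + 0.1020·187.0) / (1.006 + 0.1020) = 46.98 µg/L.

47.0 µg/L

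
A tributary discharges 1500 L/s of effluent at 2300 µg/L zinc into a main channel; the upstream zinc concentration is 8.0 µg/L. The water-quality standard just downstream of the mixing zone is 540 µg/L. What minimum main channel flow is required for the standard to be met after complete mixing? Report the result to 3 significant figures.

4960 L/s

Set C_mix = 540: (Q·8.000 + 1500·2300) / (Q + 1500) = 540
→ Q = 1500·(2300 − 540)/(540 − 8.000) = 4962 L/s.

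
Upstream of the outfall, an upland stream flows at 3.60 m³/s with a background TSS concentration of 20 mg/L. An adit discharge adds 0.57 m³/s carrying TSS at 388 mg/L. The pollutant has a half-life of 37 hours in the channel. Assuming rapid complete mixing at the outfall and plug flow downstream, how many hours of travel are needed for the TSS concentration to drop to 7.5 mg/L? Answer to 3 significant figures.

Conservation of mass: C = (3.600·20.00 + 0.5700·388.0) / 4.170 = 293.2/4.170 = 70.30 mg/L.
Half-life 37 h → k = ln 2 / 37 = 0.01873 h⁻¹ = 0.4496 d⁻¹.
70.30·exp(−k·t) = 7.5 → t = ln(70.30/7.5)/k = 430100 s = 119.5 h.

119 h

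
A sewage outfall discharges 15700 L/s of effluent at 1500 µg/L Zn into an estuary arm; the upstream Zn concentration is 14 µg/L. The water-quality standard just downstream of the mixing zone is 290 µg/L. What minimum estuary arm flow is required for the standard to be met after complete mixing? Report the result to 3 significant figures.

Set C_mix = 290: (Q·14.00 + 15700·1500) / (Q + 15700) = 290
→ Q = 15700·(1500 − 290)/(290 − 14.00) = 68830 L/s.

68800 L/s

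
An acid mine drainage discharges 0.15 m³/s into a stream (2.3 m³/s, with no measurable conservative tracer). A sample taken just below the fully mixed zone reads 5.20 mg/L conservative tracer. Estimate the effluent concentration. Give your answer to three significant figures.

Mass balance: 2.300·0 + 0.1500·Cₑ = 2.450·5.200
→ Cₑ = (2.450·5.200 − 2.300·0) / 0.1500 = 84.93 mg/L.

84.9 mg/L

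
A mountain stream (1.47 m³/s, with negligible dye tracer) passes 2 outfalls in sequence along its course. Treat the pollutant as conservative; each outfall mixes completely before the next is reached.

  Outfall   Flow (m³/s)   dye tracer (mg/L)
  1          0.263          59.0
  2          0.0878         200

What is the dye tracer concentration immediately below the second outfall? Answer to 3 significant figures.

18.2 mg/L

Outfall 1: combined Q = 1.733 m³/s; C = (1.470·0 + 0.2630·59.00)/1.733 = 8.954 mg/L.
Outfall 2: combined Q = 1.821 m³/s; C = (1.733·8.954 + 0.08780·200.0)/1.821 = 18.17 mg/L.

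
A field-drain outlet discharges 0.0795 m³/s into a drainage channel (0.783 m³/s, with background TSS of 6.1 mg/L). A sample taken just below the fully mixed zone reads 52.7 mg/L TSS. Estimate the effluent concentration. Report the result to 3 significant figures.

Mass balance: 0.7830·6.100 + 0.07950·Cₑ = 0.8625·52.70
→ Cₑ = (0.8625·52.70 − 0.7830·6.100) / 0.07950 = 511.7 mg/L.

512 mg/L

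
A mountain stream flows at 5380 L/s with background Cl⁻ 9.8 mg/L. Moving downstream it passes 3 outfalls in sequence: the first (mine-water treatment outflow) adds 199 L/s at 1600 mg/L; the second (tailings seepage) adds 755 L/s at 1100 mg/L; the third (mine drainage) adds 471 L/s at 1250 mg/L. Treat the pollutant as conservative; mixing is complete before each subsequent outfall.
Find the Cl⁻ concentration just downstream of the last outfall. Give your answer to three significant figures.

263 mg/L

Below outfall 1: Q → 5579 L/s, C = (5380·9.800 + 199.0·1600)/5579 = 66.52 mg/L.
Below outfall 2: Q → 6334 L/s, C = (5579·66.52 + 755.0·1100)/6334 = 189.7 mg/L.
Below outfall 3: Q → 6805 L/s, C = (6334·189.7 + 471.0·1250)/6805 = 263.1 mg/L.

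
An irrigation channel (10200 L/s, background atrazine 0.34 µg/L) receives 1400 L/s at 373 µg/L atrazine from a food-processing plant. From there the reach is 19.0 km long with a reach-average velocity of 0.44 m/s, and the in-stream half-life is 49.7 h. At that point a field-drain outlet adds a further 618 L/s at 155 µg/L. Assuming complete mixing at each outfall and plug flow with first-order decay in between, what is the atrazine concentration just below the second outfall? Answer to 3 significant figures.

Flow-weighted average: C = (10200·0.3400 + 1400·373.0) / 11600 = 525700/11600 = 45.32 µg/L; combined flow 11600 L/s.
Travel time t = 19.0·1000 / 0.44 = 43180 s = 11.99 h.
Half-life 49.7 h → k = ln 2 / 49.7 = 0.01395 h⁻¹ = 0.3347 d⁻¹.
First-order decay: C = 45.32·exp(−k·t) = 45.32·0.8460 = 38.34 µg/L.
At the second outfall, C = (11600·38.34 + 618.0·155.0) / (11600 + 618.0) = 44.24 µg/L.

44.2 µg/L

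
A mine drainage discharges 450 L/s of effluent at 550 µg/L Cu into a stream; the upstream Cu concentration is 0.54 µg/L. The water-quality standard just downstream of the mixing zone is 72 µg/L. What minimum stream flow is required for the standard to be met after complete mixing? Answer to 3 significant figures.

Set C_mix = 72: (Q·0.5400 + 450.0·550.0) / (Q + 450.0) = 72
→ Q = 450.0·(550.0 − 72)/(72 − 0.5400) = 3010 L/s.

3010 L/s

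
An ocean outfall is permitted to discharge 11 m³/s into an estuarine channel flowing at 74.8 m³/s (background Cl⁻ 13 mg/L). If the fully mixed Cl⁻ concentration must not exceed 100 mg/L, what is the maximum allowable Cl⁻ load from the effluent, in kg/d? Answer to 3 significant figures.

657000 kg/d

Mass balance at the limit: 74.80·13.00 + 11.00·Cₑ = 85.80·100 → Cₑ = 691.6 mg/L.
Load = 11.00 m³/s × 691.6 g/m³ × 86 400 s/d = 657300 kg/d.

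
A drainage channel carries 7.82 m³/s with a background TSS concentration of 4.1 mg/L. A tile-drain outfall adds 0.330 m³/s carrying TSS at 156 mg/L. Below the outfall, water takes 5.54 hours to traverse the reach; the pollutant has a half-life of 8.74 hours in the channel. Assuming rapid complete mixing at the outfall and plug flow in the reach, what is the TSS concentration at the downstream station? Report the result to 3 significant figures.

6.61 mg/L

After mixing, C = (7.820·4.100 + 0.3300·156.0) / 8.150 = 83.54/8.150 = 10.25 mg/L.
Half-life 8.74 h → k = ln 2 / 8.74 = 0.07931 h⁻¹ = 1.903 d⁻¹.
Decay over the reach: 10.25·exp(−kt) = 10.25·0.6444 = 6.606 mg/L.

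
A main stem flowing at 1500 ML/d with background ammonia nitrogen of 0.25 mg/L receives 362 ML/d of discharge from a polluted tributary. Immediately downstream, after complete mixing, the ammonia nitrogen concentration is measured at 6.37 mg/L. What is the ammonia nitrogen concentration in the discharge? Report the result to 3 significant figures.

Mass balance: 1500·0.2500 + 362.0·Cₑ = 1862·6.370
→ Cₑ = (1862·6.370 − 1500·0.2500) / 362.0 = 31.73 mg/L.

31.7 mg/L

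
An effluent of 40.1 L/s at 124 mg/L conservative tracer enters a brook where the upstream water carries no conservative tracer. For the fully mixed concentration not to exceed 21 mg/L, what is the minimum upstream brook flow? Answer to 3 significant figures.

Set C_mix = 21: (Q·0 + 40.10·124.0) / (Q + 40.10) = 21
→ Q = 40.10·(124.0 − 21)/(21 − 0) = 196.7 L/s.

197 L/s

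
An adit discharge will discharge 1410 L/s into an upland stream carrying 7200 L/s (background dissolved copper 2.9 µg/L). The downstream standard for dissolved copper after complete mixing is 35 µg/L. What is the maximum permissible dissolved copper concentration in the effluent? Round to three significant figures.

199 µg/L

At the limit, (Qr·Cr + Qe·Cₑ)/(Qr + Qe) = 35:
Cₑ = (8610·35 − 7200·2.900) / 1410 = 198.9 µg/L.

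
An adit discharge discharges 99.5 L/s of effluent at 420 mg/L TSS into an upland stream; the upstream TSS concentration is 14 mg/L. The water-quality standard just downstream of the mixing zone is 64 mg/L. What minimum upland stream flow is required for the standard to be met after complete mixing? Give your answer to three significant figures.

708 L/s

Set C_mix = 64: (Q·14.00 + 99.50·420.0) / (Q + 99.50) = 64
→ Q = 99.50·(420.0 − 64)/(64 − 14.00) = 708.4 L/s.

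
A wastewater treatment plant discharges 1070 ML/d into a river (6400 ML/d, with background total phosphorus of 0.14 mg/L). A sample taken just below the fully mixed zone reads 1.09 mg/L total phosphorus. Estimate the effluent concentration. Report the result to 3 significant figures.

Mass balance: 6400·0.1400 + 1070·Cₑ = 7470·1.090
→ Cₑ = (7470·1.090 − 6400·0.1400) / 1070 = 6.772 mg/L.

6.77 mg/L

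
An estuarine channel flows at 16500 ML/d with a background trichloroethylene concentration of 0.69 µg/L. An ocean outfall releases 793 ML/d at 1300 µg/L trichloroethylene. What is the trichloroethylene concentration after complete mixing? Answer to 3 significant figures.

After mixing, C = (16500·0.6900 + 793.0·1300) / 17290 = 1042000/17290 = 60.27 µg/L.

60.3 µg/L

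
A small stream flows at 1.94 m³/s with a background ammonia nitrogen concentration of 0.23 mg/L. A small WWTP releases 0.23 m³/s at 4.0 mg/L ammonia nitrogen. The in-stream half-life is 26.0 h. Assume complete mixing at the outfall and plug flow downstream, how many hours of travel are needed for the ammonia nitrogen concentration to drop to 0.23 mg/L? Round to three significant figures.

37.8 h

Mixed concentration C = ΣQC/ΣQ = (1.940·0.2300 + 0.2300·4.000) / 2.170 = 1.366/2.170 = 0.6296 mg/L.
Half-life 26.0 h → k = ln 2 / 26.0 = 0.02666 h⁻¹ = 0.6398 d⁻¹.
0.6296·exp(−k·t) = 0.23 → t = ln(0.6296/0.23)/k = 136000 s = 37.77 h.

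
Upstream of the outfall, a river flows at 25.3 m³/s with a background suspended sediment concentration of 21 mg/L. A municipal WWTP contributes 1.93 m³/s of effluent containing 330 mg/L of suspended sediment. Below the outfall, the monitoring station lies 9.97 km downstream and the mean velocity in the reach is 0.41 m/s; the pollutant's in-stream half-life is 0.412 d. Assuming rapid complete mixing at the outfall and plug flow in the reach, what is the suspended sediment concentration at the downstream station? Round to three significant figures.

26.7 mg/L

Conservation of mass: C = (25.30·21.00 + 1.930·330.0) / 27.23 = 1168/27.23 = 42.90 mg/L.
Travel time t = 9.97·1000 / 0.41 = 24320 s = 6.755 h.
Half-life 0.412 d → k = ln 2 / 0.412 = 1.682 d⁻¹.
After decay, C = 42.90 × e^(−kt) = 42.90 × 0.6228 = 26.72 mg/L.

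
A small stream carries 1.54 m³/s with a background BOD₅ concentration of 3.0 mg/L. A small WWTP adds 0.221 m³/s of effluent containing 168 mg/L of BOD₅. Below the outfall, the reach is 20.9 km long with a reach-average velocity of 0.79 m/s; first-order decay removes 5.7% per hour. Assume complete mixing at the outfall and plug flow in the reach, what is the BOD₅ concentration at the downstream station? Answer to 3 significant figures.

Mixed concentration C = ΣQC/ΣQ = (1.540·3.000 + 0.2210·168.0) / 1.761 = 41.75/1.761 = 23.71 mg/L.
Travel time t = 20.9·1000 / 0.79 = 26460 s = 7.349 h.
5.7%/h lost → k = −ln(1 − 0.057) = 0.05869 h⁻¹.
Applying C = C₀e^(−kt): 23.71 × 0.6497 = 15.40 mg/L.

15.4 mg/L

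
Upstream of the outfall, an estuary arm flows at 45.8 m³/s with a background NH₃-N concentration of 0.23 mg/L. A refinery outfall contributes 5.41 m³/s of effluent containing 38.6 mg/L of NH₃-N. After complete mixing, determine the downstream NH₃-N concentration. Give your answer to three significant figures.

Flow-weighted average: C = (45.80·0.2300 + 5.410·38.60) / 51.21 = 219.4/51.21 = 4.284 mg/L.

4.28 mg/L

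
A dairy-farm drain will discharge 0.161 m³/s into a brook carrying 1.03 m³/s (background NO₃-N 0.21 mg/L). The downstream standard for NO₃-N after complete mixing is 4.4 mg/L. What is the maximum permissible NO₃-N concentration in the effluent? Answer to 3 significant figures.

31.2 mg/L

At the limit, (Qr·Cr + Qe·Cₑ)/(Qr + Qe) = 4.4:
Cₑ = (1.191·4.4 − 1.030·0.2100) / 0.1610 = 31.21 mg/L.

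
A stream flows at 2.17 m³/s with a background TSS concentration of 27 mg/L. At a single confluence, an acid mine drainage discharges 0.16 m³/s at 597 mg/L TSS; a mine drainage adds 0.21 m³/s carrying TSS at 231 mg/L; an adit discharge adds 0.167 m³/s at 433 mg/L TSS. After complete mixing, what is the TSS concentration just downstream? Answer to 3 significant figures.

102 mg/L

Conservation of mass: C = (2.170·27.00 + 0.1600·597.0 + 0.2100·231.0 + 0.1670·433.0) / 2.707 = 274.9/2.707 = 101.6 mg/L.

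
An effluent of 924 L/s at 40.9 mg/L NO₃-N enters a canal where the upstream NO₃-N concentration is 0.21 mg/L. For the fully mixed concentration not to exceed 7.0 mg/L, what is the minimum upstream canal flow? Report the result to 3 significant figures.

Set C_mix = 7.0: (Q·0.2100 + 924.0·40.90) / (Q + 924.0) = 7.0
→ Q = 924.0·(40.90 − 7.0)/(7.0 − 0.2100) = 4613 L/s.

4610 L/s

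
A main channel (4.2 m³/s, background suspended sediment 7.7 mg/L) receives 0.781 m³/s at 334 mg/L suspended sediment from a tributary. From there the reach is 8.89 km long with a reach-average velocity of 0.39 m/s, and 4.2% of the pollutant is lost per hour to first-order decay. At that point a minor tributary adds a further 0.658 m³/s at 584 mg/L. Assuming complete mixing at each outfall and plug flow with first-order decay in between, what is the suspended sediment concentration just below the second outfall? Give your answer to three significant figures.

After mixing, C = (4.200·7.700 + 0.7810·334.0) / 4.981 = 293.2/4.981 = 58.86 mg/L; combined flow 4.981 m³/s.
Travel time t = 8.89·1000 / 0.39 = 22790 s = 6.332 h.
4.2%/h lost → k = −ln(1 − 0.042) = 0.04291 h⁻¹.
After decay, C = 58.86 × e^(−kt) = 58.86 × 0.7621 = 44.86 mg/L.
Second outfall: C = (4.981·44.86 + 0.6580·584.0)/5.639 = 107.8 mg/L.

108 mg/L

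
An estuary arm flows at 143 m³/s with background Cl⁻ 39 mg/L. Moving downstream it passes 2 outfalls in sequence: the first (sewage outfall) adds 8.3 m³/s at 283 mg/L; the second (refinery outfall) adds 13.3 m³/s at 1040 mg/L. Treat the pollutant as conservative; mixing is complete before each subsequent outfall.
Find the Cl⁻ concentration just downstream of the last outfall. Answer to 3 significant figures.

Below outfall 1: Q → 151.3 m³/s, C = (143.0·39.00 + 8.300·283.0)/151.3 = 52.39 mg/L.
Below outfall 2: Q → 164.6 m³/s, C = (151.3·52.39 + 13.30·1040)/164.6 = 132.2 mg/L.

132 mg/L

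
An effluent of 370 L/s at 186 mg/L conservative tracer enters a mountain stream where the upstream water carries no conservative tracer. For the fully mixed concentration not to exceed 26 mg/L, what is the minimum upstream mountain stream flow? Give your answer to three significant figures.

2280 L/s

Set C_mix = 26: (Q·0 + 370.0·186.0) / (Q + 370.0) = 26
→ Q = 370.0·(186.0 − 26)/(26 − 0) = 2277 L/s.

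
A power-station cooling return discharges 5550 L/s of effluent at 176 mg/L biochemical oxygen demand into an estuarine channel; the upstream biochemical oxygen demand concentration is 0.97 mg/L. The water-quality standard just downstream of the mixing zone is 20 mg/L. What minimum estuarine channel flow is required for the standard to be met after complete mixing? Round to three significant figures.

45500 L/s

Set C_mix = 20: (Q·0.9700 + 5550·176.0) / (Q + 5550) = 20
→ Q = 5550·(176.0 − 20)/(20 − 0.9700) = 45500 L/s.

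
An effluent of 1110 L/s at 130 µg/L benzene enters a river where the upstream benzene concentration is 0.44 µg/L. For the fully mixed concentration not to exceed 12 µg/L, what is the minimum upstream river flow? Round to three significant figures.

11300 L/s

Set C_mix = 12: (Q·0.4400 + 1110·130.0) / (Q + 1110) = 12
→ Q = 1110·(130.0 − 12)/(12 − 0.4400) = 11330 L/s.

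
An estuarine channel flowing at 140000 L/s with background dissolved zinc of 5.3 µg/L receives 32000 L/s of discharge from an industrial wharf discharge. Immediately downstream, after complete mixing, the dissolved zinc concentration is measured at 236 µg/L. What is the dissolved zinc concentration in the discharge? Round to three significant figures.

Mass balance: 140000·5.300 + 32000·Cₑ = 172000·236.0
→ Cₑ = (172000·236.0 − 140000·5.300) / 32000 = 1245 µg/L.

1250 µg/L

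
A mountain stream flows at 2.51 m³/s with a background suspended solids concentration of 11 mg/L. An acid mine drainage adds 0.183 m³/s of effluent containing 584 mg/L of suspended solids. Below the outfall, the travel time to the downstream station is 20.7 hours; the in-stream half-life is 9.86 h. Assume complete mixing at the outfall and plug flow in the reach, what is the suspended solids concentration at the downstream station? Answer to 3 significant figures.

11.7 mg/L

After mixing, C = (2.510·11.00 + 0.1830·584.0) / 2.693 = 134.5/2.693 = 49.94 mg/L.
Half-life 9.86 h → k = ln 2 / 9.86 = 0.07030 h⁻¹ = 1.687 d⁻¹.
After decay, C = 49.94 × e^(−kt) = 49.94 × 0.2334 = 11.65 mg/L.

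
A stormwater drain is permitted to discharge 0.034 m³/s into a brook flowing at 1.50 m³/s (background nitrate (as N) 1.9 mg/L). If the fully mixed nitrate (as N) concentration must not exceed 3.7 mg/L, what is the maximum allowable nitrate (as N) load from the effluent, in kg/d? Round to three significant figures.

Mass balance at the limit: 1.500·1.900 + 0.03400·Cₑ = 1.534·3.7 → Cₑ = 83.11 mg/L.
Load = 0.03400 m³/s × 83.11 g/m³ × 86 400 s/d = 244.1 kg/d.

244 kg/d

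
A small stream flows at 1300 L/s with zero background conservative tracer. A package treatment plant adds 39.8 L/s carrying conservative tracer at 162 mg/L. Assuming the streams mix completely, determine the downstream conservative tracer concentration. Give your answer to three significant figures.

Mass balance: C = (1300·0 + 39.80·162.0) / 1340 = 6448/1340 = 4.812 mg/L.

4.81 mg/L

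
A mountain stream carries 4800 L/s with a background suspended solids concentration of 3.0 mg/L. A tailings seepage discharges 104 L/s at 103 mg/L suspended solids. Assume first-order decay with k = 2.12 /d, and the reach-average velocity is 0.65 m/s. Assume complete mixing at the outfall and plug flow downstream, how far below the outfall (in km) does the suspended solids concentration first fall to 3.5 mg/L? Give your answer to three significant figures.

Mass balance: C = (4800·3.000 + 104.0·103.0) / 4904 = 25110/4904 = 5.121 mg/L.
Set 5.121·exp(−k·t) = 3.5 → t = ln(5.121/3.5)/k = 15510 s = 4.308 h.
Distance = v·t = 0.65·15510 = 10080 m = 10.08 km.

10.1 km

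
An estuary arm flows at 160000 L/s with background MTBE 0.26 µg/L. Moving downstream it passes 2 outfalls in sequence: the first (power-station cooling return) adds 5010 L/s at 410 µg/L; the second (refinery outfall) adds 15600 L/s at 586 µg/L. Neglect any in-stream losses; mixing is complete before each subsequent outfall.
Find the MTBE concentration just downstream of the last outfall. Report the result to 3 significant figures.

62.2 µg/L

Below outfall 1: Q → 165000 L/s, C = (160000·0.2600 + 5010·410.0)/165000 = 12.70 µg/L.
Below outfall 2: Q → 180600 L/s, C = (165000·12.70 + 15600·586.0)/180600 = 62.22 µg/L.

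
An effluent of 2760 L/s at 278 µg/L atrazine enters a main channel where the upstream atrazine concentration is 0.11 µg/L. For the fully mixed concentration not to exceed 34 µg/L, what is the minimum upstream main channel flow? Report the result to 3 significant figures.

19900 L/s

Set C_mix = 34: (Q·0.1100 + 2760·278.0) / (Q + 2760) = 34
→ Q = 2760·(278.0 − 34)/(34 − 0.1100) = 19870 L/s.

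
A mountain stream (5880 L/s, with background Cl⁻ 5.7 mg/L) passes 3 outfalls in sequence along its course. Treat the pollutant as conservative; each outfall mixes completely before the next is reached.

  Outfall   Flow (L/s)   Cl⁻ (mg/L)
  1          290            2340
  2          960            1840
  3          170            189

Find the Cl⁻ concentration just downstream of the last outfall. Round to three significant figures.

344 mg/L

Outfall 1: combined Q = 6170 L/s; C = (5880·5.700 + 290.0·2340)/6170 = 115.4 mg/L.
Outfall 2: combined Q = 7130 L/s; C = (6170·115.4 + 960.0·1840)/7130 = 347.6 mg/L.
Outfall 3: combined Q = 7300 L/s; C = (7130·347.6 + 170.0·189.0)/7300 = 343.9 mg/L.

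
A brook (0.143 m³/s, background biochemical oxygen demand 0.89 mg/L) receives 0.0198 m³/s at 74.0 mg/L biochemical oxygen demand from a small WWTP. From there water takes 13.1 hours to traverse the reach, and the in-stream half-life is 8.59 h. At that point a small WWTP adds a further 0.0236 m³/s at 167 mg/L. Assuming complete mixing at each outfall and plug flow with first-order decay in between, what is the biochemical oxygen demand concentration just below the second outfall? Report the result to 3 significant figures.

24.1 mg/L

Conservation of mass: C = (0.1430·0.8900 + 0.01980·74.00) / 0.1628 = 1.592/0.1628 = 9.782 mg/L; combined flow 0.1628 m³/s.
Half-life 8.59 h → k = ln 2 / 8.59 = 0.08069 h⁻¹ = 1.937 d⁻¹.
First-order decay: C = 9.782·exp(−k·t) = 9.782·0.3475 = 3.399 mg/L.
At the second outfall, C = (0.1628·3.399 + 0.02360·167.0) / (0.1628 + 0.02360) = 24.11 mg/L.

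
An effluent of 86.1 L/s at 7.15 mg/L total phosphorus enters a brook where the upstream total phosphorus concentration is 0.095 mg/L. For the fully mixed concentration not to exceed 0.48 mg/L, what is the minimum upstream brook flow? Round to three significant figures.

1490 L/s

Set C_mix = 0.48: (Q·0.09500 + 86.10·7.150) / (Q + 86.10) = 0.48
→ Q = 86.10·(7.150 − 0.48)/(0.48 − 0.09500) = 1492 L/s.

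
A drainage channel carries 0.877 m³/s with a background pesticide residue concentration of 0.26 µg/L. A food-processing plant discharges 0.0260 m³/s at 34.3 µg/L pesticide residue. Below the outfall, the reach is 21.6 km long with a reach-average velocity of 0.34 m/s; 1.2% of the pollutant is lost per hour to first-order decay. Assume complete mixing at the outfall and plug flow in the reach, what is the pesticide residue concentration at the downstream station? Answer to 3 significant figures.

Mass balance: C = (0.8770·0.2600 + 0.02600·34.30) / 0.9030 = 1.120/0.9030 = 1.240 µg/L.
Travel time t = 21.6·1000 / 0.34 = 63530 s = 17.65 h.
1.2%/h lost → k = −ln(1 − 0.012) = 0.01207 h⁻¹.
Decay over the reach: 1.240·exp(−kt) = 1.240·0.8081 = 1.002 µg/L.

1.00 µg/L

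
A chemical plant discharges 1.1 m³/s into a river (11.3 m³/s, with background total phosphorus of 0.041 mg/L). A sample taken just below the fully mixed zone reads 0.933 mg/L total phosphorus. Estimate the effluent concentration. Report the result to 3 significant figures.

Mass balance: 11.30·0.04100 + 1.100·Cₑ = 12.40·0.9330
→ Cₑ = (12.40·0.9330 − 11.30·0.04100) / 1.100 = 10.10 mg/L.

10.1 mg/L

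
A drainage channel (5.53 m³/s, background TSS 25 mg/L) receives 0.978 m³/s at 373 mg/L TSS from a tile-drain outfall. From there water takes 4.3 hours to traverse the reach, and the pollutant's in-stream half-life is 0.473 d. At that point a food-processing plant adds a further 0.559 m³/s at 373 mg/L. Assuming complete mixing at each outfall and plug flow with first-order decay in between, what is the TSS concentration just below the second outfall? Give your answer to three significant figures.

Flow-weighted average: C = (5.530·25.00 + 0.9780·373.0) / 6.508 = 503.0/6.508 = 77.30 mg/L; combined flow 6.508 m³/s.
Half-life 0.473 d → k = ln 2 / 0.473 = 1.465 d⁻¹.
Applying C = C₀e^(−kt): 77.30 × 0.7691 = 59.45 mg/L.
At the second outfall, C = (6.508·59.45 + 0.5590·373.0) / (6.508 + 0.5590) = 84.25 mg/L.

84.2 mg/L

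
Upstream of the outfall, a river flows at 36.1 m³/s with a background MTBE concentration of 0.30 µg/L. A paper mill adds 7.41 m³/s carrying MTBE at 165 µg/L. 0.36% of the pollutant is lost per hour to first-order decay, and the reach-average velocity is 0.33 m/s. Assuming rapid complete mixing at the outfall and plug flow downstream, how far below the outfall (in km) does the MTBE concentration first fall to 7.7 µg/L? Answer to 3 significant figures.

429 km

Conservation of mass: C = (36.10·0.3000 + 7.410·165.0) / 43.51 = 1233/43.51 = 28.35 µg/L.
0.36%/h lost → k = −ln(1 − 0.0036) = 0.003606 h⁻¹.
Set 28.35·exp(−k·t) = 7.7 → t = ln(28.35/7.7)/k = 1301000 s = 361.4 h.
Distance = v·t = 0.33·1301000 = 429300 m = 429.3 km.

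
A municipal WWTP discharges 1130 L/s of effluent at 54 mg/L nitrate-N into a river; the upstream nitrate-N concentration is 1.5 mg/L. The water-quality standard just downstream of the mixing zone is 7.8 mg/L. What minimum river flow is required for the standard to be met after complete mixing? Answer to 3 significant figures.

Set C_mix = 7.8: (Q·1.500 + 1130·54.00) / (Q + 1130) = 7.8
→ Q = 1130·(54.00 − 7.8)/(7.8 − 1.500) = 8287 L/s.

8290 L/s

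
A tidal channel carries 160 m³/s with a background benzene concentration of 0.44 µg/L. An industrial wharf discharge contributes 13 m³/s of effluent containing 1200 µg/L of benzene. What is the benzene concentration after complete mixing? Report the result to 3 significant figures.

90.6 µg/L

Conservation of mass: C = (160.0·0.4400 + 13.00·1200) / 173.0 = 15670/173.0 = 90.58 µg/L.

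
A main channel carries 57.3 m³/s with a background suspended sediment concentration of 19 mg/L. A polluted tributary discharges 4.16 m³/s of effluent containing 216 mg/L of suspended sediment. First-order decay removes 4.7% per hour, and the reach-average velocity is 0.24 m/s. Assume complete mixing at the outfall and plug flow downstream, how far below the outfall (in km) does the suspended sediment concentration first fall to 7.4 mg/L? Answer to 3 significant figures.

26.5 km

Mass balance: C = (57.30·19.00 + 4.160·216.0) / 61.46 = 1987/61.46 = 32.33 mg/L.
4.7%/h lost → k = −ln(1 − 0.047) = 0.04814 h⁻¹.
Set 32.33·exp(−k·t) = 7.4 → t = ln(32.33/7.4)/k = 110300 s = 30.63 h.
Distance = v·t = 0.24·110300 = 26470 m = 26.47 km.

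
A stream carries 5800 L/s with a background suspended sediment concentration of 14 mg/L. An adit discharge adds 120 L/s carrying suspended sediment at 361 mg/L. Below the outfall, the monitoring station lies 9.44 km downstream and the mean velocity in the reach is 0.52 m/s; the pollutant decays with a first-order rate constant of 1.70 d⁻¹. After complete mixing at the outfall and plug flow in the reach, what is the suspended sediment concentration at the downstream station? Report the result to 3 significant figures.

Flow-weighted average: C = (5800·14.00 + 120.0·361.0) / 5920 = 124500/5920 = 21.03 mg/L.
Travel time t = 9.44·1000 / 0.52 = 18150 s = 5.043 h.
After decay, C = 21.03 × e^(−kt) = 21.03 × 0.6996 = 14.72 mg/L.

14.7 mg/L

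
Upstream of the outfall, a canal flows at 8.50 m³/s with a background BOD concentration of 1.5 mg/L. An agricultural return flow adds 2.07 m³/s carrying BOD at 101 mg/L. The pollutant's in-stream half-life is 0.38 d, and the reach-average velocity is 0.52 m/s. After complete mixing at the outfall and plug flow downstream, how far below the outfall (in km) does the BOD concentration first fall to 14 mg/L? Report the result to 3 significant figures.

Conservation of mass: C = (8.500·1.500 + 2.070·101.0) / 10.57 = 221.8/10.57 = 20.99 mg/L.
Half-life 0.38 d → k = ln 2 / 0.38 = 1.824 d⁻¹.
Set 20.99·exp(−k·t) = 14 → t = ln(20.99/14)/k = 19170 s = 5.326 h.
Distance = v·t = 0.52·19170 = 9970 m = 9.970 km.

9.97 km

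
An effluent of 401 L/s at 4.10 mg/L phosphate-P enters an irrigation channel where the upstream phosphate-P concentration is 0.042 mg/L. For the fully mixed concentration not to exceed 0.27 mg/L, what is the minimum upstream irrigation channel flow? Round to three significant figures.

6740 L/s

Set C_mix = 0.27: (Q·0.04200 + 401.0·4.100) / (Q + 401.0) = 0.27
→ Q = 401.0·(4.100 − 0.27)/(0.27 − 0.04200) = 6736 L/s.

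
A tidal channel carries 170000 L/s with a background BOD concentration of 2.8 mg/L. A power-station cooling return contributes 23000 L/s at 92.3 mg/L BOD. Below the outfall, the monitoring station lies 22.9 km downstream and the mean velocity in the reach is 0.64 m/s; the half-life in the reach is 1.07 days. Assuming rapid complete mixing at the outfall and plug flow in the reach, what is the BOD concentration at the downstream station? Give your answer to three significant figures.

Mass balance: C = (170000·2.800 + 23000·92.30) / 193000 = 2599000/193000 = 13.47 mg/L.
Travel time t = 22.9·1000 / 0.64 = 35780 s = 9.939 h.
Half-life 1.07 d → k = ln 2 / 1.07 = 0.6478 d⁻¹.
After decay, C = 13.47 × e^(−kt) = 13.47 × 0.7647 = 10.30 mg/L.

10.3 mg/L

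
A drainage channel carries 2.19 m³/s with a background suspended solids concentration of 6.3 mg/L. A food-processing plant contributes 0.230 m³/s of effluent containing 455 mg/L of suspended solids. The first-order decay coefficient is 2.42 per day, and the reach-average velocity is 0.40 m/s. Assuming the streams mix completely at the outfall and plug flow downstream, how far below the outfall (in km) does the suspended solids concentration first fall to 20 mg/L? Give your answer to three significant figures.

12.8 km

Mass balance: C = (2.190·6.300 + 0.2300·455.0) / 2.420 = 118.4/2.420 = 48.95 mg/L.
Set 48.95·exp(−k·t) = 20 → t = ln(48.95/20)/k = 31950 s = 8.876 h.
Distance = v·t = 0.40·31950 = 12780 m = 12.78 km.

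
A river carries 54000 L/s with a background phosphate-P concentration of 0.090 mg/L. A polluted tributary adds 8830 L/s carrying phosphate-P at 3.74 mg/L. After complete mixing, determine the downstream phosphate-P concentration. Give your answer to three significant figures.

Mixed concentration C = ΣQC/ΣQ = (54000·0.09000 + 8830·3.740) / 62830 = 37880/62830 = 0.6030 mg/L.

0.603 mg/L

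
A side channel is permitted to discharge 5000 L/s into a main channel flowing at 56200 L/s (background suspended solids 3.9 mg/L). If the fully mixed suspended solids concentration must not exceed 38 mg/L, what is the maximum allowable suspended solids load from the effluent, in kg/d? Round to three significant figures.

Mass balance at the limit: 56200·3.900 + 5000·Cₑ = 61200·38 → Cₑ = 421.3 mg/L.
5000 L/s = 5.000 m³/s. Load = 5.000 m³/s × 421.3 g/m³ × 86 400 s/d = 182000 kg/d.

182000 kg/d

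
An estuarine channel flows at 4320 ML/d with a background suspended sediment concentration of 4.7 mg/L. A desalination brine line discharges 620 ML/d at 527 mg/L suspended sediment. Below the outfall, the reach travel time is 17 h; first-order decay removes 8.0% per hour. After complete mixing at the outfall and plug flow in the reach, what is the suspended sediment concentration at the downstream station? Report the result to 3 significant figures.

Mass balance: C = (4320·4.700 + 620.0·527.0) / 4940 = 347000/4940 = 70.25 mg/L.
8.0%/h lost → k = −ln(1 − 0.08) = 0.08338 h⁻¹.
After decay, C = 70.25 × e^(−kt) = 70.25 × 0.2423 = 17.02 mg/L.

17.0 mg/L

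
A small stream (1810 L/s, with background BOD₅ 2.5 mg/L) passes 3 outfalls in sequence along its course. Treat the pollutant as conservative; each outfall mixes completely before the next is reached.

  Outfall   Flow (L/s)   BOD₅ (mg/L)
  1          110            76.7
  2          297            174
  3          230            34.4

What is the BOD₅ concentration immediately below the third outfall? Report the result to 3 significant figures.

29.6 mg/L

After outfall 1: Q = 1810 + 110.0 = 1920 L/s; C = (1810·2.500 + 110.0·76.70)/1920 = 6.751 mg/L.
After outfall 2: Q = 1920 + 297.0 = 2217 L/s; C = (1920·6.751 + 297.0·174.0)/2217 = 29.16 mg/L.
After outfall 3: Q = 2217 + 230.0 = 2447 L/s; C = (2217·29.16 + 230.0·34.40)/2447 = 29.65 mg/L.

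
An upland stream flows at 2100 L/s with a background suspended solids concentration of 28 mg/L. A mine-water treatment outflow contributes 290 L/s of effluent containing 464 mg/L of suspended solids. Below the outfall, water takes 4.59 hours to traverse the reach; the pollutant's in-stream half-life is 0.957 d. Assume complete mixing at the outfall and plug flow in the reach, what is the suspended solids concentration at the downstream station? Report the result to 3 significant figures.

After mixing, C = (2100·28.00 + 290.0·464.0) / 2390 = 193400/2390 = 80.90 mg/L.
Half-life 0.957 d → k = ln 2 / 0.957 = 0.7243 d⁻¹.
First-order decay: C = 80.90·exp(−k·t) = 80.90·0.8706 = 70.44 mg/L.

70.4 mg/L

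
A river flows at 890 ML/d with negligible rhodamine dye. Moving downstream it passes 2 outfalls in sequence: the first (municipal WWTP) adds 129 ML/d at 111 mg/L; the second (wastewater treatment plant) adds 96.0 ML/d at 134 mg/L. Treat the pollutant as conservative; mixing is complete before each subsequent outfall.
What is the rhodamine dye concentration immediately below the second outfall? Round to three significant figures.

24.4 mg/L

Outfall 1: combined Q = 1019 ML/d; C = (890.0·0 + 129.0·111.0)/1019 = 14.05 mg/L.
Outfall 2: combined Q = 1115 ML/d; C = (1019·14.05 + 96.00·134.0)/1115 = 24.38 mg/L.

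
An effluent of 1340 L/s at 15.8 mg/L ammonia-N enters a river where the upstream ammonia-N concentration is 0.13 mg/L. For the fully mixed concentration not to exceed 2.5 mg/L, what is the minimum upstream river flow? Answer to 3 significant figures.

7520 L/s

Set C_mix = 2.5: (Q·0.1300 + 1340·15.80) / (Q + 1340) = 2.5
→ Q = 1340·(15.80 − 2.5)/(2.5 − 0.1300) = 7520 L/s.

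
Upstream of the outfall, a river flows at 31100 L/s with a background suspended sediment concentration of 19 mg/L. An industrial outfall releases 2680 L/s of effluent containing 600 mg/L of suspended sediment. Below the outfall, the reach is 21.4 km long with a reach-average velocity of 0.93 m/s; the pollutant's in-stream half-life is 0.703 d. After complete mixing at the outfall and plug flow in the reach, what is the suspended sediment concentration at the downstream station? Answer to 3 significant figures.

Mixed concentration C = ΣQC/ΣQ = (31100·19.00 + 2680·600.0) / 33780 = 2199000/33780 = 65.09 mg/L.
Travel time t = 21.4·1000 / 0.93 = 23010 s = 6.392 h.
Half-life 0.703 d → k = ln 2 / 0.703 = 0.9860 d⁻¹.
Applying C = C₀e^(−kt): 65.09 × 0.7691 = 50.06 mg/L.

50.1 mg/L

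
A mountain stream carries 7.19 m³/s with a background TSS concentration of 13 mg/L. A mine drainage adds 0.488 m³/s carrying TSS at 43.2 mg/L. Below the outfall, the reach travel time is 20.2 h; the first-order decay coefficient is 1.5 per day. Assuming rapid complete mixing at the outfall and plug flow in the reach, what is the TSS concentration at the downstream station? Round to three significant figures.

Mass balance: C = (7.190·13.00 + 0.4880·43.20) / 7.678 = 114.6/7.678 = 14.92 mg/L.
After decay, C = 14.92 × e^(−kt) = 14.92 × 0.2829 = 4.221 mg/L.

4.22 mg/L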